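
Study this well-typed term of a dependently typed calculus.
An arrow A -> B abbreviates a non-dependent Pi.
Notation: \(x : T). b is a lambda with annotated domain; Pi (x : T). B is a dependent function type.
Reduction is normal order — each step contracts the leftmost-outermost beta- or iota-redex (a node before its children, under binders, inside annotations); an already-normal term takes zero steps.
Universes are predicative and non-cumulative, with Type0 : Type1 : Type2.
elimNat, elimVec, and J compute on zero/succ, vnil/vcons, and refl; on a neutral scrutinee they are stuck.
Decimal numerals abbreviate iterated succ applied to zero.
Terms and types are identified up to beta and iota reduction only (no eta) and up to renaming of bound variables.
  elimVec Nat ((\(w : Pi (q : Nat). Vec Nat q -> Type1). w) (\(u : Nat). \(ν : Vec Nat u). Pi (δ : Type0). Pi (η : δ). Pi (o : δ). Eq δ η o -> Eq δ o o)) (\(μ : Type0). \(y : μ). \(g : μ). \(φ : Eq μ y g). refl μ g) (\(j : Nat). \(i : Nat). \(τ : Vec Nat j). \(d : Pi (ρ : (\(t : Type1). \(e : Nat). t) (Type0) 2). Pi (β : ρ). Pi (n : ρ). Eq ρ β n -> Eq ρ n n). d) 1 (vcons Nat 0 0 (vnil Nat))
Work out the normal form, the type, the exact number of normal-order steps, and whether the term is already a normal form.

reduced normal form:
  \(w : Type0). \(q : w). \(u : w). \(ν : Eq w q u). refl w u
the term's type:
  Pi (w : Type0). Pi (q : w). Pi (u : w). Eq w q u -> Eq w u u
reduction steps (normal order): 6
started in normal form: no
first contracted redex: an elimVec iota-redex


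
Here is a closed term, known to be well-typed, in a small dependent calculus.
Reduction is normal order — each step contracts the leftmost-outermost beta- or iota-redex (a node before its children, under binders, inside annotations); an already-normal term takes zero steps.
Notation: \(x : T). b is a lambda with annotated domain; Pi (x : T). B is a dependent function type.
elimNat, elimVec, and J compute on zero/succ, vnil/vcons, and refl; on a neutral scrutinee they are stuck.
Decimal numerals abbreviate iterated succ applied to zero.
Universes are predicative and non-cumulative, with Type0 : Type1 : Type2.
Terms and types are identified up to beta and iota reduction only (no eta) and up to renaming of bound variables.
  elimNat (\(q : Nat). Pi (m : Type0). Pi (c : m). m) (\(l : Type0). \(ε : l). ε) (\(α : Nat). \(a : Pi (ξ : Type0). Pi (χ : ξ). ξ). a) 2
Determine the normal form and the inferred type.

reduced normal form:
  \(q : Type0). \(m : q). m
the term's type:
  Pi (q : Type0). Pi (m : q). q
observation: normalization takes exactly 7 steps under the normal-order strategy.


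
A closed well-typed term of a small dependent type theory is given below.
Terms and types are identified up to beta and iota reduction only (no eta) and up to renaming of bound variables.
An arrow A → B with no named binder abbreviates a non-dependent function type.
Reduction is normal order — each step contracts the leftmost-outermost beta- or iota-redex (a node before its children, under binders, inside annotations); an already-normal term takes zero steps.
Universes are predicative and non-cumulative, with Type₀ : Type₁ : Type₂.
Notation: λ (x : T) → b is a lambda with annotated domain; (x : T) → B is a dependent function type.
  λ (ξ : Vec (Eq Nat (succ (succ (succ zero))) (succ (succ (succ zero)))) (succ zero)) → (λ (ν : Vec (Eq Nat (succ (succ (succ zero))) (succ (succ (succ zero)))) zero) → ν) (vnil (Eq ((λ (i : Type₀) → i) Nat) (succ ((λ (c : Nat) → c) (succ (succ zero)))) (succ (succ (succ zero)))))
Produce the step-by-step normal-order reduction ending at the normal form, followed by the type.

normal-order reduction:
  λ (ξ : Vec (Eq Nat (succ (succ (succ zero))) (succ (succ (succ zero)))) (succ zero)) → (λ (ν : Vec (Eq Nat (succ (succ (succ zero))) (succ (succ (succ zero)))) zero) → ν) (vnil (Eq ((λ (i : Type₀) → i) Nat) (succ ((λ (c : Nat) → c) (succ (succ zero)))) (succ (succ (succ zero)))))
  ~> λ (ξ : Vec (Eq Nat (succ (succ (succ zero))) (succ (succ (succ zero)))) (succ zero)) → vnil (Eq ((λ (ν : Type₀) → ν) Nat) (succ ((λ (i : Nat) → i) (succ (succ zero)))) (succ (succ (succ zero))))
  ~> λ (ξ : Vec (Eq Nat (succ (succ (succ zero))) (succ (succ (succ zero)))) (succ zero)) → vnil (Eq Nat (succ ((λ (ν : Nat) → ν) (succ (succ zero)))) (succ (succ (succ zero))))
  ~> λ (ξ : Vec (Eq Nat (succ (succ (succ zero))) (succ (succ (succ zero)))) (succ zero)) → vnil (Eq Nat (succ (succ (succ zero))) (succ (succ (succ zero))))
inferred type:
  Vec (Eq Nat (succ (succ (succ zero))) (succ (succ (succ zero)))) (succ zero) → Vec (Eq Nat (succ (succ (succ zero))) (succ (succ (succ zero)))) zero


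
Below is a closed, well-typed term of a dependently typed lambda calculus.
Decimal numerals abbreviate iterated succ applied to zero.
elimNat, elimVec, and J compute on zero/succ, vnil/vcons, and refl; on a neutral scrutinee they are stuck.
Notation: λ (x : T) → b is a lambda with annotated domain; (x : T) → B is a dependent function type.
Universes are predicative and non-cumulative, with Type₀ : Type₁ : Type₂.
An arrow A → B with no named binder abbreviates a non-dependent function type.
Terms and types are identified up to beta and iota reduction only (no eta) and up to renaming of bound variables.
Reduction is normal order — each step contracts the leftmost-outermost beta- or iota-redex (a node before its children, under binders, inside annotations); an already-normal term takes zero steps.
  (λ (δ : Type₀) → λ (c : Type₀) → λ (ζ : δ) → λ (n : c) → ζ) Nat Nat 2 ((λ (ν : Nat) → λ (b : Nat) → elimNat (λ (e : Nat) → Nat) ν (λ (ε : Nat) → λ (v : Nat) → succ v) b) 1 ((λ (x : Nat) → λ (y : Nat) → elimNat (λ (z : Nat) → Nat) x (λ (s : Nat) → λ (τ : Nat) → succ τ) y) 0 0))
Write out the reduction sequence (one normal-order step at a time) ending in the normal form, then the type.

normal-order reduction sequence:
  (λ (δ : Type₀) → λ (c : Type₀) → λ (ζ : δ) → λ (n : c) → ζ) Nat Nat 2 ((λ (ν : Nat) → λ (b : Nat) → elimNat (λ (e : Nat) → Nat) ν (λ (ε : Nat) → λ (v : Nat) → succ v) b) 1 ((λ (x : Nat) → λ (y : Nat) → elimNat (λ (z : Nat) → Nat) x (λ (s : Nat) → λ (τ : Nat) → succ τ) y) 0 0))
  ~> (λ (δ : Type₀) → λ (c : Nat) → λ (ζ : δ) → c) Nat 2 ((λ (n : Nat) → λ (ν : Nat) → elimNat (λ (b : Nat) → Nat) n (λ (e : Nat) → λ (ε : Nat) → succ ε) ν) 1 ((λ (v : Nat) → λ (x : Nat) → elimNat (λ (y : Nat) → Nat) v (λ (z : Nat) → λ (s : Nat) → succ s) x) 0 0))
  ~> (λ (δ : Nat) → λ (c : Nat) → δ) 2 ((λ (ζ : Nat) → λ (n : Nat) → elimNat (λ (ν : Nat) → Nat) ζ (λ (b : Nat) → λ (e : Nat) → succ e) n) 1 ((λ (ε : Nat) → λ (v : Nat) → elimNat (λ (x : Nat) → Nat) ε (λ (y : Nat) → λ (z : Nat) → succ z) v) 0 0))
  ~> (λ (δ : Nat) → 2) ((λ (c : Nat) → λ (ζ : Nat) → elimNat (λ (n : Nat) → Nat) c (λ (ν : Nat) → λ (b : Nat) → succ b) ζ) 1 ((λ (e : Nat) → λ (ε : Nat) → elimNat (λ (v : Nat) → Nat) e (λ (x : Nat) → λ (y : Nat) → succ y) ε) 0 0))
  ~> 2
the term's type:
  Nat


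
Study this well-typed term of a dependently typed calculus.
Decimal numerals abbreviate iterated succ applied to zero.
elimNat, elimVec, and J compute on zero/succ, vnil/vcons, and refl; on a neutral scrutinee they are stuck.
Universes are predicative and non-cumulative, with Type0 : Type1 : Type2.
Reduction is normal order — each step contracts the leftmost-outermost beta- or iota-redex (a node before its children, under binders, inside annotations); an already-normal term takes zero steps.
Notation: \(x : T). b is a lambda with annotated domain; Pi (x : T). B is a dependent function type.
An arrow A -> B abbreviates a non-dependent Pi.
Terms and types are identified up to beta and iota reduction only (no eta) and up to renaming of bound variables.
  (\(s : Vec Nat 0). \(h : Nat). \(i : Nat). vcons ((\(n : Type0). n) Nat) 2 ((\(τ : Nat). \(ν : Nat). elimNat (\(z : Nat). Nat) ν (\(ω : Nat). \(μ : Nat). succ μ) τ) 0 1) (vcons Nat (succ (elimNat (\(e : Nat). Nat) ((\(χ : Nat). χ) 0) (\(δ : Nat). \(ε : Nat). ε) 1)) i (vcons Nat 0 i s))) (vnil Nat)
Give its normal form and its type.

reduced normal form:
  \(s : Nat). \(h : Nat). vcons Nat 2 1 (vcons Nat 1 h (vcons Nat 0 h (vnil Nat)))
the term's type:
  Nat -> Nat -> Vec Nat 3


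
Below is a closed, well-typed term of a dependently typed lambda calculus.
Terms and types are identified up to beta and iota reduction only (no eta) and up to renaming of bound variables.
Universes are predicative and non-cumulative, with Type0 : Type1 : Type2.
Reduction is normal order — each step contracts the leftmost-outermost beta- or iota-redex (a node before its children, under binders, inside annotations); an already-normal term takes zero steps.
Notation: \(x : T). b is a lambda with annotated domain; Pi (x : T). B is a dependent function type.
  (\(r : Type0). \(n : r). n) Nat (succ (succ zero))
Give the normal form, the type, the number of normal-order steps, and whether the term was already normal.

resulting normal form:
  succ (succ zero)
type:
  Nat
reduction steps (normal order): 2
already normal: no
first redex: a beta-redex


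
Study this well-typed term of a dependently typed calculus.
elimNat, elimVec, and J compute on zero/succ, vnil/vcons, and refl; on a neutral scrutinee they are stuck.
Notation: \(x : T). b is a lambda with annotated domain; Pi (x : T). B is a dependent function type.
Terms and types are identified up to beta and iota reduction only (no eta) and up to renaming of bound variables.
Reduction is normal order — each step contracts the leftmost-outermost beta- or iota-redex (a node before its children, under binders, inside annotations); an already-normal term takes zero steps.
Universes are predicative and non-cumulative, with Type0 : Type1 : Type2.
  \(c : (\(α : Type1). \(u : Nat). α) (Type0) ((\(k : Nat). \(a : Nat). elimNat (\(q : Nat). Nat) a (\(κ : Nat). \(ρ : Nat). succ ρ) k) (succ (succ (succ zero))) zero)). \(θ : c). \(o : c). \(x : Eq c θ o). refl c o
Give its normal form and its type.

normal form:
  \(c : Type0). \(α : c). \(u : c). \(k : Eq c α u). refl c u
inferred type:
  Pi (c : Type0). Pi (α : c). Pi (u : c). Pi (k : Eq c α u). Eq c u u


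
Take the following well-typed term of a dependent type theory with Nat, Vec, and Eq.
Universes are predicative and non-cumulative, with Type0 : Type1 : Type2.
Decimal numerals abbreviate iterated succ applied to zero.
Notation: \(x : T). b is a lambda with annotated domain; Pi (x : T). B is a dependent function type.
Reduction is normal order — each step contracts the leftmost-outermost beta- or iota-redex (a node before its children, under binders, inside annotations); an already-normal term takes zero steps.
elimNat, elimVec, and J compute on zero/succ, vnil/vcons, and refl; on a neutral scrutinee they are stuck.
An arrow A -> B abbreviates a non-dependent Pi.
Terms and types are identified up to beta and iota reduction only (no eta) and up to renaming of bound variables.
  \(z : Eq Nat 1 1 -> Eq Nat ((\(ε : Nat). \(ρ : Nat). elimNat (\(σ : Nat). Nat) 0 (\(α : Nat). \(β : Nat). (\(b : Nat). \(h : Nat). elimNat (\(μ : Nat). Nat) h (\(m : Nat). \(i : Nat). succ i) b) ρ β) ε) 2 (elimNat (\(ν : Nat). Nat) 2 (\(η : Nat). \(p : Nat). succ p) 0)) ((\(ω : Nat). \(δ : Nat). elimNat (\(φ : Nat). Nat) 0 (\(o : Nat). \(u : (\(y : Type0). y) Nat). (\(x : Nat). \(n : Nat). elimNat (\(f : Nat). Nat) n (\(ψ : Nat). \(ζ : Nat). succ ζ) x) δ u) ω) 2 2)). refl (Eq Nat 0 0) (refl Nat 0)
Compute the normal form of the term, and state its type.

resulting normal form:
  \(z : Eq Nat 1 1 -> Eq Nat 4 4). refl (Eq Nat 0 0) (refl Nat 0)
inferred type:
  (Eq Nat 1 1 -> Eq Nat 4 4) -> Eq (Eq Nat 0 0) (refl Nat 0) (refl Nat 0)


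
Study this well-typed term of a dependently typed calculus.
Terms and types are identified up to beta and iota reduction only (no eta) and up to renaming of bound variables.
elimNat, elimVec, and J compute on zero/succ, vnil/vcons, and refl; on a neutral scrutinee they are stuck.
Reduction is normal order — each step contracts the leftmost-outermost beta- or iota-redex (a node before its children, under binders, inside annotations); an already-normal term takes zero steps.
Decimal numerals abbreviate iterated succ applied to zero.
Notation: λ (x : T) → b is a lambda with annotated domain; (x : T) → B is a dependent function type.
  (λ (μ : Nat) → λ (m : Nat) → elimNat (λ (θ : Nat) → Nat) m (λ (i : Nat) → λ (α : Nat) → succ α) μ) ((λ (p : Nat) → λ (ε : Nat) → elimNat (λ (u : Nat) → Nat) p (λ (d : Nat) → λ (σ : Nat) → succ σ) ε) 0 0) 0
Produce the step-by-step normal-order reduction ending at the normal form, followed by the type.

normal-order reduction:
  (λ (μ : Nat) → λ (m : Nat) → elimNat (λ (θ : Nat) → Nat) m (λ (i : Nat) → λ (α : Nat) → succ α) μ) ((λ (p : Nat) → λ (ε : Nat) → elimNat (λ (u : Nat) → Nat) p (λ (d : Nat) → λ (σ : Nat) → succ σ) ε) 0 0) 0
  ~> (λ (μ : Nat) → elimNat (λ (m : Nat) → Nat) μ (λ (θ : Nat) → λ (i : Nat) → succ i) ((λ (α : Nat) → λ (p : Nat) → elimNat (λ (ε : Nat) → Nat) α (λ (u : Nat) → λ (d : Nat) → succ d) p) 0 0)) 0
  ~> elimNat (λ (μ : Nat) → Nat) 0 (λ (m : Nat) → λ (θ : Nat) → succ θ) ((λ (i : Nat) → λ (α : Nat) → elimNat (λ (p : Nat) → Nat) i (λ (ε : Nat) → λ (u : Nat) → succ u) α) 0 0)
  ~> elimNat (λ (μ : Nat) → Nat) 0 (λ (m : Nat) → λ (θ : Nat) → succ θ) ((λ (i : Nat) → elimNat (λ (α : Nat) → Nat) 0 (λ (p : Nat) → λ (ε : Nat) → succ ε) i) 0)
  ~> elimNat (λ (μ : Nat) → Nat) 0 (λ (m : Nat) → λ (θ : Nat) → succ θ) (elimNat (λ (i : Nat) → Nat) 0 (λ (α : Nat) → λ (p : Nat) → succ p) 0)
  ~> elimNat (λ (μ : Nat) → Nat) 0 (λ (m : Nat) → λ (θ : Nat) → succ θ) 0
  ~> 0
type:
  Nat


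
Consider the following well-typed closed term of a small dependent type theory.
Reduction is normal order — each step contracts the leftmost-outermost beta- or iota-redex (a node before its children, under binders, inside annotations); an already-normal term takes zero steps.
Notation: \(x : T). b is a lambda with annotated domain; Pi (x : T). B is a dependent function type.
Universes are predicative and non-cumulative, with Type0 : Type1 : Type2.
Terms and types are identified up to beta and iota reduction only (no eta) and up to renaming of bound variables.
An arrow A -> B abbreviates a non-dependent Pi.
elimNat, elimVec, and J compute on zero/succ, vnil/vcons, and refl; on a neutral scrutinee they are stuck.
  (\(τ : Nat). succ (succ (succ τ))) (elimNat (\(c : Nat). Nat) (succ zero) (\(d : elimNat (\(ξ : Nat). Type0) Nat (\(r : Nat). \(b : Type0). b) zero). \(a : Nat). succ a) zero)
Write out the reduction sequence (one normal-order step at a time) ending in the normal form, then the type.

normal-order reduction:
  (\(τ : Nat). succ (succ (succ τ))) (elimNat (\(c : Nat). Nat) (succ zero) (\(d : elimNat (\(ξ : Nat). Type0) Nat (\(r : Nat). \(b : Type0). b) zero). \(a : Nat). succ a) zero)
  ~> succ (succ (succ (elimNat (\(τ : Nat). Nat) (succ zero) (\(c : elimNat (\(d : Nat). Type0) Nat (\(ξ : Nat). \(r : Type0). r) zero). \(b : Nat). succ b) zero)))
  ~> succ (succ (succ (succ zero)))
the term's type:
  Nat


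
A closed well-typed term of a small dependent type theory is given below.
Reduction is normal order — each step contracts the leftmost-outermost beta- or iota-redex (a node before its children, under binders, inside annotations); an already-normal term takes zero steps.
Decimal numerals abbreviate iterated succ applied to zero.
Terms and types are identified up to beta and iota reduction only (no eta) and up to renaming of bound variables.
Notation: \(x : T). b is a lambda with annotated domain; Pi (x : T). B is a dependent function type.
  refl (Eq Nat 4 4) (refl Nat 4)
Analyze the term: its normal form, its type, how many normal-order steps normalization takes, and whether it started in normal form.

normal form:
  refl (Eq Nat 4 4) (refl Nat 4)
the term's type:
  Eq (Eq Nat 4 4) (refl Nat 4) (refl Nat 4)
reduction steps (normal order): 0
started in normal form: yes


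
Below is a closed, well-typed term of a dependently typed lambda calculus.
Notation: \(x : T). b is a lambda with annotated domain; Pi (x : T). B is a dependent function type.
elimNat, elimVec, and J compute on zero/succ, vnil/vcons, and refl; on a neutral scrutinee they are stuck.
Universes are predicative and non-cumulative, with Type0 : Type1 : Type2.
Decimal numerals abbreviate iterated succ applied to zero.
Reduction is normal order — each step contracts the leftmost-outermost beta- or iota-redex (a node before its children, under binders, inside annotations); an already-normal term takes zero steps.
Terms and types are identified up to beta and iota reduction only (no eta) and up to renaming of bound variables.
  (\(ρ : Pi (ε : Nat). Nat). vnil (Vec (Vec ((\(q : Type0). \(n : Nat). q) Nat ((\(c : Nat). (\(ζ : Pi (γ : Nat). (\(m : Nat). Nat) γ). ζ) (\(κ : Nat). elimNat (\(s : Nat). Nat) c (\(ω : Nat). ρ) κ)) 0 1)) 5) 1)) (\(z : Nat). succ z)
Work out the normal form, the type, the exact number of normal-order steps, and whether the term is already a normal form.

reduced normal form:
  vnil (Vec (Vec Nat 5) 1)
inferred type:
  Vec (Vec (Vec Nat 5) 1) 0
reduction steps (normal order): 3
already normal: no
first redex: a beta-redex


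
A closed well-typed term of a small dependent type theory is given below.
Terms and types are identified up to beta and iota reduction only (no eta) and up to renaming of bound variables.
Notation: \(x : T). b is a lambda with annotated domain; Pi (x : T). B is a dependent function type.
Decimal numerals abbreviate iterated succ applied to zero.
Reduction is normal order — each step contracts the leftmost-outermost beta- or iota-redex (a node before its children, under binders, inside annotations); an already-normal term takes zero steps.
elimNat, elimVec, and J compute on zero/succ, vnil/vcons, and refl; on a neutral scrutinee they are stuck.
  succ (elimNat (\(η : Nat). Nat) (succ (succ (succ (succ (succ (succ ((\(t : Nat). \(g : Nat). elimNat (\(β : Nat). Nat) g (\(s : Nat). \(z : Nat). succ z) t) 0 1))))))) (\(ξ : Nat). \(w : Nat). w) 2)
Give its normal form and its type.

normal form:
  8
the term's type:
  Nat
observation: contracting an elimNat iota-redex first, the term normalizes in 10 steps.


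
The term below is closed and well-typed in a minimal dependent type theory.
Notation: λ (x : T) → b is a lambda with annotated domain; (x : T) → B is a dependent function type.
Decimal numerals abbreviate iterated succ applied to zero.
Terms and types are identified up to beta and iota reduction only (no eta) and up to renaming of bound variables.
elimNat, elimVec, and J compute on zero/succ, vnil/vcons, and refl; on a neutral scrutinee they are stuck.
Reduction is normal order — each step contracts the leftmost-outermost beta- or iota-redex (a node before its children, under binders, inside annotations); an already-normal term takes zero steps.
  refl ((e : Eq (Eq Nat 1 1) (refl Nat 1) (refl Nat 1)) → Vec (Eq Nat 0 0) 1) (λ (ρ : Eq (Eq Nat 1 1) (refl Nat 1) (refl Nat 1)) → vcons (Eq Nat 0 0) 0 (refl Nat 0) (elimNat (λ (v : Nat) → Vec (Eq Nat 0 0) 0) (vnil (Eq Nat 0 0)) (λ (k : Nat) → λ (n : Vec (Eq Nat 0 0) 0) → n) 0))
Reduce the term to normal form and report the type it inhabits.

resulting normal form:
  refl ((e : Eq (Eq Nat 1 1) (refl Nat 1) (refl Nat 1)) → Vec (Eq Nat 0 0) 1) (λ (ρ : Eq (Eq Nat 1 1) (refl Nat 1) (refl Nat 1)) → vcons (Eq Nat 0 0) 0 (refl Nat 0) (vnil (Eq Nat 0 0)))
inferred type:
  Eq ((e : Eq (Eq Nat 1 1) (refl Nat 1) (refl Nat 1)) → Vec (Eq Nat 0 0) 1) (λ (ρ : Eq (Eq Nat 1 1) (refl Nat 1) (refl Nat 1)) → vcons (Eq Nat 0 0) 0 (refl Nat 0) (vnil (Eq Nat 0 0))) (λ (v : Eq (Eq Nat 1 1) (refl Nat 1) (refl Nat 1)) → vcons (Eq Nat 0 0) 0 (refl Nat 0) (vnil (Eq Nat 0 0)))


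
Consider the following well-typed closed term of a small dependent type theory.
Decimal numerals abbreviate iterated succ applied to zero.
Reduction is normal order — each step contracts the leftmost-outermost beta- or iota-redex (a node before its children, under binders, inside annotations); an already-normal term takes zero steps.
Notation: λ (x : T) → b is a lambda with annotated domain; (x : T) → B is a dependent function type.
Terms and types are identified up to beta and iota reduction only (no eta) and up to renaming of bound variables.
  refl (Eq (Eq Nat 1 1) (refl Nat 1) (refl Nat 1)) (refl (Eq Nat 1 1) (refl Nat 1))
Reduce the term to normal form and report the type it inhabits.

resulting normal form:
  refl (Eq (Eq Nat 1 1) (refl Nat 1) (refl Nat 1)) (refl (Eq Nat 1 1) (refl Nat 1))
the term's type:
  Eq (Eq (Eq Nat 1 1) (refl Nat 1) (refl Nat 1)) (refl (Eq Nat 1 1) (refl Nat 1)) (refl (Eq Nat 1 1) (refl Nat 1))
observation: the term is already in normal form.


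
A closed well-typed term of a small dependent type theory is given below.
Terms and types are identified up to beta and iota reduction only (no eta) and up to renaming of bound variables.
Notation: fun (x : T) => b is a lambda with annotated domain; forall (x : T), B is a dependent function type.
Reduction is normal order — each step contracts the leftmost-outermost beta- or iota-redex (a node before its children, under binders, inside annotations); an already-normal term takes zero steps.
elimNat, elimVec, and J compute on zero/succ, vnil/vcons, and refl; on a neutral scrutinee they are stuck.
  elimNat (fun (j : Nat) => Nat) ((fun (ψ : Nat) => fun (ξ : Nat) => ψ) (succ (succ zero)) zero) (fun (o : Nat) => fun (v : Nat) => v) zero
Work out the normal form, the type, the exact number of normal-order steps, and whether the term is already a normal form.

normal form:
  succ (succ zero)
type:
  Nat
reduction steps (normal order): 3
started in normal form: no
first contracted redex: an elimNat iota-redex


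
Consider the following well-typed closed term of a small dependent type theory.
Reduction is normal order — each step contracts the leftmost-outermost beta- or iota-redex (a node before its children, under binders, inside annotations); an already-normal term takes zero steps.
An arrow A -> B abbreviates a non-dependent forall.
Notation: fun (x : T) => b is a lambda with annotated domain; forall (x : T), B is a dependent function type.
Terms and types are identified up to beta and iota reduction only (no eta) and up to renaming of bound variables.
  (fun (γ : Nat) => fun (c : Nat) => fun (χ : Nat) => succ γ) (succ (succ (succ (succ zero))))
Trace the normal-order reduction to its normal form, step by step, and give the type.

normal-order reduction sequence:
  (fun (γ : Nat) => fun (c : Nat) => fun (χ : Nat) => succ γ) (succ (succ (succ (succ zero))))
  ~> fun (γ : Nat) => fun (c : Nat) => succ (succ (succ (succ (succ zero))))
the term's type:
  Nat -> Nat -> Nat


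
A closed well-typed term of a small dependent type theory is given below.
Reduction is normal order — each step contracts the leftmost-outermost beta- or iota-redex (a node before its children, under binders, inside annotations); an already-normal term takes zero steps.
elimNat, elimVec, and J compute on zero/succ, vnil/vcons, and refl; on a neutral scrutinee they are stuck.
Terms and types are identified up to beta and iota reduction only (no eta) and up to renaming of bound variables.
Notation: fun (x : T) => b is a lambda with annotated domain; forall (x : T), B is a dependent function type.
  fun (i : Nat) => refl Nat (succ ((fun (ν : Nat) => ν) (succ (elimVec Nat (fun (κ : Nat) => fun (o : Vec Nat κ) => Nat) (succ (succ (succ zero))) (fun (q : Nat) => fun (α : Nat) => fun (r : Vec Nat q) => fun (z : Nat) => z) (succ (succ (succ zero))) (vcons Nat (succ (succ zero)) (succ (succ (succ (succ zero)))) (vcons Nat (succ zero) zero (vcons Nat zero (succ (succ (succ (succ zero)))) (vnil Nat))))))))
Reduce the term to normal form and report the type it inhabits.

normal form:
  fun (i : Nat) => refl Nat (succ (succ (succ (succ (succ zero)))))
type:
  forall (i : Nat), Eq Nat (succ (succ (succ (succ (succ zero))))) (succ (succ (succ (succ (succ zero)))))


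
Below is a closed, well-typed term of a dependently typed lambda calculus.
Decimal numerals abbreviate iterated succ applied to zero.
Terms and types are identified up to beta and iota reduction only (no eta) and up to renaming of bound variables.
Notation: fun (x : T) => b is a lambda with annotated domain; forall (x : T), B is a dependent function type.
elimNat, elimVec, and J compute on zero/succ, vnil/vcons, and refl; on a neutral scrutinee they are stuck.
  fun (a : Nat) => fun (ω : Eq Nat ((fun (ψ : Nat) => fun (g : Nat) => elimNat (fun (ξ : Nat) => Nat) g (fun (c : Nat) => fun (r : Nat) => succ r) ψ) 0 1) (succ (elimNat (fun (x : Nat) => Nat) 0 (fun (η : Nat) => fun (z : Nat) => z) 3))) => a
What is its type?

the term's type:
  forall (a : Nat), forall (ω : Eq Nat 1 1), Nat


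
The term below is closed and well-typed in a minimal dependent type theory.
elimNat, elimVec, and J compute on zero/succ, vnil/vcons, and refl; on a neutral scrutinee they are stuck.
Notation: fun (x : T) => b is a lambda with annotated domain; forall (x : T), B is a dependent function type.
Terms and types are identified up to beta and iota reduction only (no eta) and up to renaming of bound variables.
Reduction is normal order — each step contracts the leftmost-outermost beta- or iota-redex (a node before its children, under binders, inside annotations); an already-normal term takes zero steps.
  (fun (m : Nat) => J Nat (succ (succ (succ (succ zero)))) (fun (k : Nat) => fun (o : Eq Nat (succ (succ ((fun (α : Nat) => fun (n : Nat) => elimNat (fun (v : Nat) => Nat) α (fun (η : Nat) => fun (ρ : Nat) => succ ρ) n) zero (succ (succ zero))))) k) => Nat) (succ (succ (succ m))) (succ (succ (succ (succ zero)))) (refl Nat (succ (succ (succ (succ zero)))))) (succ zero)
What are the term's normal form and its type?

normal form:
  succ (succ (succ (succ zero)))
the term's type:
  Nat
observation: normalization takes exactly 2 steps under the normal-order strategy.


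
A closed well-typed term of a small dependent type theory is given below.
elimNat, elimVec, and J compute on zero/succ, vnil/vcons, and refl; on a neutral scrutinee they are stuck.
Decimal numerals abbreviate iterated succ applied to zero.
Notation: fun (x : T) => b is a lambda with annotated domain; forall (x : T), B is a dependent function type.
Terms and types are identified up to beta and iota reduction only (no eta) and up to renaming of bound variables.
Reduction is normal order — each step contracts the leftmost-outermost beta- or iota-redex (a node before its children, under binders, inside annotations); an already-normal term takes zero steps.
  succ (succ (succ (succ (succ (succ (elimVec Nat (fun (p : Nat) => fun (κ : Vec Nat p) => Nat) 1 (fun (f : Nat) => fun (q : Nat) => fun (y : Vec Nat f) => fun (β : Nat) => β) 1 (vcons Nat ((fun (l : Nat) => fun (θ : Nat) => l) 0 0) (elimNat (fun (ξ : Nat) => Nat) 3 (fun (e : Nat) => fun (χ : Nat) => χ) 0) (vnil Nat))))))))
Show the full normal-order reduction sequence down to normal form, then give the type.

reduction (normal order):
  succ (succ (succ (succ (succ (succ (elimVec Nat (fun (p : Nat) => fun (κ : Vec Nat p) => Nat) 1 (fun (f : Nat) => fun (q : Nat) => fun (y : Vec Nat f) => fun (β : Nat) => β) 1 (vcons Nat ((fun (l : Nat) => fun (θ : Nat) => l) 0 0) (elimNat (fun (ξ : Nat) => Nat) 3 (fun (e : Nat) => fun (χ : Nat) => χ) 0) (vnil Nat))))))))
  ~> succ (succ (succ (succ (succ (succ ((fun (p : Nat) => fun (κ : Nat) => fun (f : Vec Nat p) => fun (q : Nat) => q) ((fun (y : Nat) => fun (β : Nat) => y) 0 0) (elimNat (fun (l : Nat) => Nat) 3 (fun (θ : Nat) => fun (ξ : Nat) => ξ) 0) (vnil Nat) (elimVec Nat (fun (e : Nat) => fun (χ : Vec Nat e) => Nat) 1 (fun (i : Nat) => fun (η : Nat) => fun (g : Vec Nat i) => fun (r : Nat) => r) ((fun (c : Nat) => fun (ψ : Nat) => c) 0 0) (vnil Nat))))))))
  ~> succ (succ (succ (succ (succ (succ ((fun (p : Nat) => fun (κ : Vec Nat ((fun (f : Nat) => fun (q : Nat) => f) 0 0)) => fun (y : Nat) => y) (elimNat (fun (β : Nat) => Nat) 3 (fun (l : Nat) => fun (θ : Nat) => θ) 0) (vnil Nat) (elimVec Nat (fun (ξ : Nat) => fun (e : Vec Nat ξ) => Nat) 1 (fun (χ : Nat) => fun (i : Nat) => fun (η : Vec Nat χ) => fun (g : Nat) => g) ((fun (r : Nat) => fun (c : Nat) => r) 0 0) (vnil Nat))))))))
  ~> succ (succ (succ (succ (succ (succ ((fun (p : Vec Nat ((fun (κ : Nat) => fun (f : Nat) => κ) 0 0)) => fun (q : Nat) => q) (vnil Nat) (elimVec Nat (fun (y : Nat) => fun (β : Vec Nat y) => Nat) 1 (fun (l : Nat) => fun (θ : Nat) => fun (ξ : Vec Nat l) => fun (e : Nat) => e) ((fun (χ : Nat) => fun (i : Nat) => χ) 0 0) (vnil Nat))))))))
  ~> succ (succ (succ (succ (succ (succ ((fun (p : Nat) => p) (elimVec Nat (fun (κ : Nat) => fun (f : Vec Nat κ) => Nat) 1 (fun (q : Nat) => fun (y : Nat) => fun (β : Vec Nat q) => fun (l : Nat) => l) ((fun (θ : Nat) => fun (ξ : Nat) => θ) 0 0) (vnil Nat))))))))
  ~> succ (succ (succ (succ (succ (succ (elimVec Nat (fun (p : Nat) => fun (κ : Vec Nat p) => Nat) 1 (fun (f : Nat) => fun (q : Nat) => fun (y : Vec Nat f) => fun (β : Nat) => β) ((fun (l : Nat) => fun (θ : Nat) => l) 0 0) (vnil Nat)))))))
  ~> 7
the term's type:
  Nat


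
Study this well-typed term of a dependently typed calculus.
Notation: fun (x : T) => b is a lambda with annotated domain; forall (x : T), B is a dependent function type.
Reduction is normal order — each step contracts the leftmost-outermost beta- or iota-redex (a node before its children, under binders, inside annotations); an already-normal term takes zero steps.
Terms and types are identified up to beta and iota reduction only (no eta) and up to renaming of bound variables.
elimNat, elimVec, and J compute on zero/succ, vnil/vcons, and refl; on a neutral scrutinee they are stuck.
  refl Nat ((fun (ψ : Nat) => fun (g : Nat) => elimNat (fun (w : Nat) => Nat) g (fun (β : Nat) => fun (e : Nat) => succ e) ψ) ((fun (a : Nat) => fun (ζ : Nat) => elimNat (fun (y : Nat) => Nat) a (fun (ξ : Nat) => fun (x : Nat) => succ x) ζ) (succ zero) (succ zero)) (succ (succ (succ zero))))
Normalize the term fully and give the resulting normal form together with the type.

resulting normal form:
  refl Nat (succ (succ (succ (succ (succ zero)))))
type:
  Eq Nat (succ (succ (succ (succ (succ zero))))) (succ (succ (succ (succ (succ zero)))))


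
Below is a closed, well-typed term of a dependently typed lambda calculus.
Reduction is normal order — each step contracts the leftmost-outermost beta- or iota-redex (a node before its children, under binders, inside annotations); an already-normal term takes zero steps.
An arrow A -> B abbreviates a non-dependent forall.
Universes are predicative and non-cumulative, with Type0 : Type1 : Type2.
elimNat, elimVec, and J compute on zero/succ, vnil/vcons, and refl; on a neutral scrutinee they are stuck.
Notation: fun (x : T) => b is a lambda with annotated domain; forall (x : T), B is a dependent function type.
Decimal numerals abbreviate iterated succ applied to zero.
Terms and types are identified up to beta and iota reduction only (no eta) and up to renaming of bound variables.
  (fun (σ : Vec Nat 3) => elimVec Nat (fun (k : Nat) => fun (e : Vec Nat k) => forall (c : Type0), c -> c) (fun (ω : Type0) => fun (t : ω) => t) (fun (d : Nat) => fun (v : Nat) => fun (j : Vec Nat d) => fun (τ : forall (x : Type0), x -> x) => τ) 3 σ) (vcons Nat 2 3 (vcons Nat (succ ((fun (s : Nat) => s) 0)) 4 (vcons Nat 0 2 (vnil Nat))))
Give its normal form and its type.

resulting normal form:
  fun (σ : Type0) => fun (k : σ) => k
inferred type:
  forall (σ : Type0), σ -> σ
observation: the leftmost-outermost redex is a beta-redex, and normalization takes 17 steps.


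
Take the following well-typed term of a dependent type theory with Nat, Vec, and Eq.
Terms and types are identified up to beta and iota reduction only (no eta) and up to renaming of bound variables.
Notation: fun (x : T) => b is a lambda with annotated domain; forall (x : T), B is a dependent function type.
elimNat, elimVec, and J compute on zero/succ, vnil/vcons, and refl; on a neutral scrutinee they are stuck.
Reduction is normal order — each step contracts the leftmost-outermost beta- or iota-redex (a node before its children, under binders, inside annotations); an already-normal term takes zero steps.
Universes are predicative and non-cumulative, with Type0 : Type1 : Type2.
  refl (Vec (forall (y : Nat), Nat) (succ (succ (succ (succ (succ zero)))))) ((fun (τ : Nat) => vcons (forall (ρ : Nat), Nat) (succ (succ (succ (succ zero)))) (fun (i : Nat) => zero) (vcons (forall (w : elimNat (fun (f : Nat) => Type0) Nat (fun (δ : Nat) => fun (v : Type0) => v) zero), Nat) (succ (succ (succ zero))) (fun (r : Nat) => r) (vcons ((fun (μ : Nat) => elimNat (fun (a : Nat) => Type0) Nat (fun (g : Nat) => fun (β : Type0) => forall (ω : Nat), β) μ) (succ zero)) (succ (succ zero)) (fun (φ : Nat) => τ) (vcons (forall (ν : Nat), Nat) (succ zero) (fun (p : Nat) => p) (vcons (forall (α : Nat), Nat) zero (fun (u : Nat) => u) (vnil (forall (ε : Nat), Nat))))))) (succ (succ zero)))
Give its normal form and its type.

normal form:
  refl (Vec (forall (y : Nat), Nat) (succ (succ (succ (succ (succ zero)))))) (vcons (forall (τ : Nat), Nat) (succ (succ (succ (succ zero)))) (fun (ρ : Nat) => zero) (vcons (forall (i : Nat), Nat) (succ (succ (succ zero))) (fun (w : Nat) => w) (vcons (forall (f : Nat), Nat) (succ (succ zero)) (fun (δ : Nat) => succ (succ zero)) (vcons (forall (v : Nat), Nat) (succ zero) (fun (r : Nat) => r) (vcons (forall (μ : Nat), Nat) zero (fun (a : Nat) => a) (vnil (forall (g : Nat), Nat)))))))
the term's type:
  Eq (Vec (forall (y : Nat), Nat) (succ (succ (succ (succ (succ zero)))))) (vcons (forall (τ : Nat), Nat) (succ (succ (succ (succ zero)))) (fun (ρ : Nat) => zero) (vcons (forall (i : Nat), Nat) (succ (succ (succ zero))) (fun (w : Nat) => w) (vcons (forall (f : Nat), Nat) (succ (succ zero)) (fun (δ : Nat) => succ (succ zero)) (vcons (forall (v : Nat), Nat) (succ zero) (fun (r : Nat) => r) (vcons (forall (μ : Nat), Nat) zero (fun (a : Nat) => a) (vnil (forall (g : Nat), Nat))))))) (vcons (forall (β : Nat), Nat) (succ (succ (succ (succ zero)))) (fun (ω : Nat) => zero) (vcons (forall (φ : Nat), Nat) (succ (succ (succ zero))) (fun (ν : Nat) => ν) (vcons (forall (p : Nat), Nat) (succ (succ zero)) (fun (α : Nat) => succ (succ zero)) (vcons (forall (u : Nat), Nat) (succ zero) (fun (ε : Nat) => ε) (vcons (forall (x : Nat), Nat) zero (fun (ξ : Nat) => ξ) (vnil (forall (ζ : Nat), Nat)))))))
observation: 7 normal-order steps separate the term from its normal form.


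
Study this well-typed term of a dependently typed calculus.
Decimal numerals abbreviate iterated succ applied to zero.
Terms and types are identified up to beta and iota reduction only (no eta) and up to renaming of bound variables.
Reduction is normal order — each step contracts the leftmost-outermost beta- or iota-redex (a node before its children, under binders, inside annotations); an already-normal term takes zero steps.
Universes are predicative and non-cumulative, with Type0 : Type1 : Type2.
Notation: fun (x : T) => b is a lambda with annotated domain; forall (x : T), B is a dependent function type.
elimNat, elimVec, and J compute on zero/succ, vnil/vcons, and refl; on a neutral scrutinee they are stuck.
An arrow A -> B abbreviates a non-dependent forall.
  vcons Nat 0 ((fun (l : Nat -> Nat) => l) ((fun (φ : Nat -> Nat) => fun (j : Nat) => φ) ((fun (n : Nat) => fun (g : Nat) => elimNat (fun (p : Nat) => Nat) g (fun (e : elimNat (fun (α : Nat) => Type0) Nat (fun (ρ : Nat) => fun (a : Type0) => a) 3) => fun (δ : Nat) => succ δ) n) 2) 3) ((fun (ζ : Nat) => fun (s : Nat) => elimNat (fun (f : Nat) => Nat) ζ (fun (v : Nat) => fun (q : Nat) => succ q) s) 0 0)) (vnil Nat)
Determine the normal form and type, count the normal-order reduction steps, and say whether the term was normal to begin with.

resulting normal form:
  vcons Nat 0 2 (vnil Nat)
inferred type:
  Vec Nat 1
steps to reach normal form (normal order): 15
started in normal form: no
first contracted redex: a beta-redex


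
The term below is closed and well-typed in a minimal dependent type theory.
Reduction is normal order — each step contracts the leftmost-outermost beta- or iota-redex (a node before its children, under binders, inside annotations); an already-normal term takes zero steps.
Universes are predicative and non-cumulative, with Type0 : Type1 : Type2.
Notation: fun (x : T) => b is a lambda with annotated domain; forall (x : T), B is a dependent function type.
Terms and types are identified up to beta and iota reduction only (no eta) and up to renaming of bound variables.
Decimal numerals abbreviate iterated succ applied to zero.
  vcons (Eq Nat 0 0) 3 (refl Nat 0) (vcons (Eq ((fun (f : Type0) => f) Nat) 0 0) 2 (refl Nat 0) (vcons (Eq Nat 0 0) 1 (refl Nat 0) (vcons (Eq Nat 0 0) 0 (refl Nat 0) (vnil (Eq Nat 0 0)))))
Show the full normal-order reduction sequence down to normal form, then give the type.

normal-order reduction sequence:
  vcons (Eq Nat 0 0) 3 (refl Nat 0) (vcons (Eq ((fun (f : Type0) => f) Nat) 0 0) 2 (refl Nat 0) (vcons (Eq Nat 0 0) 1 (refl Nat 0) (vcons (Eq Nat 0 0) 0 (refl Nat 0) (vnil (Eq Nat 0 0)))))
  ~> vcons (Eq Nat 0 0) 3 (refl Nat 0) (vcons (Eq Nat 0 0) 2 (refl Nat 0) (vcons (Eq Nat 0 0) 1 (refl Nat 0) (vcons (Eq Nat 0 0) 0 (refl Nat 0) (vnil (Eq Nat 0 0)))))
type:
  Vec (Eq Nat 0 0) 4


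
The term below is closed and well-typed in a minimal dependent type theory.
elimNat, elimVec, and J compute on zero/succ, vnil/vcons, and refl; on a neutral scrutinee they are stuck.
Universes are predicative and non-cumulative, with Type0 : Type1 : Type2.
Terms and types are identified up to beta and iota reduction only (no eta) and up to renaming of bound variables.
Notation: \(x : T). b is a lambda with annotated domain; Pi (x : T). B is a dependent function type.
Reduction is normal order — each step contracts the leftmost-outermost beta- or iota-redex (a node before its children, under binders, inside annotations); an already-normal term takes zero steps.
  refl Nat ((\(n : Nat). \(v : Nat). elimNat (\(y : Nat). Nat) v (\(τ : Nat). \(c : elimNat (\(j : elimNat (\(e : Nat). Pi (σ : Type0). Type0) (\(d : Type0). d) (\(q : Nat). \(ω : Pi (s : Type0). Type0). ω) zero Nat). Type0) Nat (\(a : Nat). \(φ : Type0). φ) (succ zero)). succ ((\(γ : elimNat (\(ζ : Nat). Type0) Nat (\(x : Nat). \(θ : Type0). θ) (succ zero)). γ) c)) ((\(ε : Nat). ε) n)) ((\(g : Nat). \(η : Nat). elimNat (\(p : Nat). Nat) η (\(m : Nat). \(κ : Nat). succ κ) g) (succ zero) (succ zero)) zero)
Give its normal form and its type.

resulting normal form:
  refl Nat (succ (succ zero))
inferred type:
  Eq Nat (succ (succ zero)) (succ (succ zero))
observation: 21 normal-order steps separate the term from its normal form.


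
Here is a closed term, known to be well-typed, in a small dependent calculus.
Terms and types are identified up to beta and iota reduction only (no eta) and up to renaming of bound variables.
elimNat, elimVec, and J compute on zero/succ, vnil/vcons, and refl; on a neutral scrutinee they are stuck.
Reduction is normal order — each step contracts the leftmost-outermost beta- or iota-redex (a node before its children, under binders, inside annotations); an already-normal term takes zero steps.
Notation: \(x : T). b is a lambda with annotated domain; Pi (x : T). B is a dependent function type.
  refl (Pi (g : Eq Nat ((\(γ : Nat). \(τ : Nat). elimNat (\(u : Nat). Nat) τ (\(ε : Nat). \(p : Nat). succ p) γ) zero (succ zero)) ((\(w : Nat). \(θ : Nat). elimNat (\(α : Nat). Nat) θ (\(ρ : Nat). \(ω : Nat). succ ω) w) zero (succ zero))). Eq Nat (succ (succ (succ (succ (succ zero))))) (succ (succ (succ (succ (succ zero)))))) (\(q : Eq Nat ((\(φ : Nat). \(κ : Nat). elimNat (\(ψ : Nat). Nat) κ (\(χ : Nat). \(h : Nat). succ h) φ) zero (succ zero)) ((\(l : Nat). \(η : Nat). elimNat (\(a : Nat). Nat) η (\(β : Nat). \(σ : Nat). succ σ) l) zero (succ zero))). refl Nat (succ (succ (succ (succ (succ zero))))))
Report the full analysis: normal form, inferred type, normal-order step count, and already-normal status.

resulting normal form:
  refl (Pi (g : Eq Nat (succ zero) (succ zero)). Eq Nat (succ (succ (succ (succ (succ zero))))) (succ (succ (succ (succ (succ zero)))))) (\(γ : Eq Nat (succ zero) (succ zero)). refl Nat (succ (succ (succ (succ (succ zero))))))
inferred type:
  Eq (Pi (g : Eq Nat (succ zero) (succ zero)). Eq Nat (succ (succ (succ (succ (succ zero))))) (succ (succ (succ (succ (succ zero)))))) (\(γ : Eq Nat (succ zero) (succ zero)). refl Nat (succ (succ (succ (succ (succ zero)))))) (\(τ : Eq Nat (succ zero) (succ zero)). refl Nat (succ (succ (succ (succ (succ zero))))))
steps to reach normal form (normal order): 12
started in normal form: no
first contracted redex: a beta-redex
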